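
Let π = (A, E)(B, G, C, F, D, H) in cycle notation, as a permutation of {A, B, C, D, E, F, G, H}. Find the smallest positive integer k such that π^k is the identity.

The cycle type of π is (6, 2).
The order is lcm(6, 2) = 6.

6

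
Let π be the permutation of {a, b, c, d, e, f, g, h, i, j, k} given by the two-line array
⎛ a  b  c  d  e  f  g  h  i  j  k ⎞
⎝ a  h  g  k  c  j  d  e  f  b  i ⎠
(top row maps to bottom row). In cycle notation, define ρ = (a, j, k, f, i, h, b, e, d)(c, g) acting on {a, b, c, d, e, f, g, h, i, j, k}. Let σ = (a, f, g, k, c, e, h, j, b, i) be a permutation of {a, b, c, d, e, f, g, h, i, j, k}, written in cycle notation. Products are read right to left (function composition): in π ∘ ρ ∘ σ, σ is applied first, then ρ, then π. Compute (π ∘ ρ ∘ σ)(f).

g

(π ∘ ρ ∘ σ)(f) = π(ρ(σ(f))). σ(f) = g, then ρ(g) = c, then π(c) = g, so the result is g.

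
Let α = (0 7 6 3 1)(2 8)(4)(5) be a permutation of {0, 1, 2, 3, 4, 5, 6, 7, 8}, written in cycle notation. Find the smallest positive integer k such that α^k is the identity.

10

The disjoint cycles have lengths 5, 2, 1, 1.
The order is lcm(5, 2) = 10.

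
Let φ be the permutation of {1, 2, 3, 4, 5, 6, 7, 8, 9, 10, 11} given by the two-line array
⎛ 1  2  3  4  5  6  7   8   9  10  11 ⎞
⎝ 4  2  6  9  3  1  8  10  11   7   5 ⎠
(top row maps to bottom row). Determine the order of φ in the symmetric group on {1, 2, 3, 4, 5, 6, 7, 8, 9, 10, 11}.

Decomposing into disjoint cycles gives cycle lengths 7, 3, 1.
The order of φ is the least common multiple of its cycle lengths: lcm(7, 3) = 21.

21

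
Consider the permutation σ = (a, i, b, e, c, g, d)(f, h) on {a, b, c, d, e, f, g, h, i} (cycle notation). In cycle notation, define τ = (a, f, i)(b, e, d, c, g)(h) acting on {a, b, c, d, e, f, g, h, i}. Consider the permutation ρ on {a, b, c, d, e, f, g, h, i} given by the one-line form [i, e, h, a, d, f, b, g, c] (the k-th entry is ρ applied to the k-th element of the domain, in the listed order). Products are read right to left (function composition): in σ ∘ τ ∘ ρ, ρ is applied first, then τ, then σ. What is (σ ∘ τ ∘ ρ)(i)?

Chase i: ρ(i) = c; τ(c) = g; σ(g) = d. Hence (σ ∘ τ ∘ ρ)(i) = d.

d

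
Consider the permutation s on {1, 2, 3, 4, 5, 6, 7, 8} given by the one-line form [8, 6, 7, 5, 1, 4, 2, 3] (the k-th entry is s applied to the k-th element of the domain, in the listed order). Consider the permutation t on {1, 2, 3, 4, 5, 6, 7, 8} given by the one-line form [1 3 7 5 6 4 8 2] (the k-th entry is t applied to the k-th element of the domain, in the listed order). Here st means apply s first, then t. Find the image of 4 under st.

6

First apply s: s(4) = 5, then t(5) = 6. Thus (st)(4) = 6.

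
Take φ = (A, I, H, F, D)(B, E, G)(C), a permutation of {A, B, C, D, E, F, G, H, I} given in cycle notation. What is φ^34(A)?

D

A lies in the 5-cycle (A, I, H, F, D).
Powers repeat with period 5 on this cycle, and 34 mod 5 = 4, so φ^34(A) = φ^4(A).
Advancing 4 steps from A: A → I → H → F → D.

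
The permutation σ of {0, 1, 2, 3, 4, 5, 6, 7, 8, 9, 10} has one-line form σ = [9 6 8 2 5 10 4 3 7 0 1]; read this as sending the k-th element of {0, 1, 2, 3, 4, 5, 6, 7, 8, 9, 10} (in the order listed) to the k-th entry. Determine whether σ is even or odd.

even

In disjoint-cycle form the cycle lengths are 5, 4, 2.
A cycle of length ℓ contributes ℓ−1 transpositions, so σ is a product of 4 + 3 + 1 = 8 transpositions — even.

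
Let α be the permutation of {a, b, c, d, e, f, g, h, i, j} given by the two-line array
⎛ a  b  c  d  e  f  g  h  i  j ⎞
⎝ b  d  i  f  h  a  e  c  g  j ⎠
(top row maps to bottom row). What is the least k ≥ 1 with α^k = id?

Writing α as disjoint cycles, the cycle lengths are 5, 4, 1.
The order is lcm(5, 4) = 20.

20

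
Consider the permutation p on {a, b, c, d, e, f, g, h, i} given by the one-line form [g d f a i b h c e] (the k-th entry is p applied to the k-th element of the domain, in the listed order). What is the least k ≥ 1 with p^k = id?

Decomposing into disjoint cycles gives cycle lengths 7, 2.
The order is lcm(7, 2) = 14.

14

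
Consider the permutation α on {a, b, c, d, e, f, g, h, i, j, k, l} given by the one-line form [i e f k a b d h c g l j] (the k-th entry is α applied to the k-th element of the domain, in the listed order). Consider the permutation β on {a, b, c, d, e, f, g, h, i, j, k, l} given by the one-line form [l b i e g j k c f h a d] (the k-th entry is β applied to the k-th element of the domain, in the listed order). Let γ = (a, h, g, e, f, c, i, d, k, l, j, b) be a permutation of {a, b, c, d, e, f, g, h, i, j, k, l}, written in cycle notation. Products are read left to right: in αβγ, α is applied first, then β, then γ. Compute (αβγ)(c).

b

Chase c: α(c) = f; β(f) = j; γ(j) = b. Hence (αβγ)(c) = b.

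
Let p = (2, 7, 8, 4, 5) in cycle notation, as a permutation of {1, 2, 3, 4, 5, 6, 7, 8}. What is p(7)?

8

Within (2, 7, 8, 4, 5), 7 ↦ 8.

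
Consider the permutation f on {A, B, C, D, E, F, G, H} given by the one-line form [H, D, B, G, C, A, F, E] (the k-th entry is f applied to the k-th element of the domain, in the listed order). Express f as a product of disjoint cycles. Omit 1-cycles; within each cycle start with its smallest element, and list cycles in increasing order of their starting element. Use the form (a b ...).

Iterating f from A gives A → H → E → C → B → D → G → F → A; that is the 8-cycle (A H E C B D G F).
Repeating from the next unused element and collecting all non-trivial cycles gives (A H E C B D G F).

(A H E C B D G F)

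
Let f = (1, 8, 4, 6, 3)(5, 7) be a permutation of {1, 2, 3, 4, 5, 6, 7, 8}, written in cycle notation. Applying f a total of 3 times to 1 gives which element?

6

1 lies in the 5-cycle (1, 8, 4, 6, 3).
Stepping 3 places around the cycle: 1 → 8 → 4 → 6.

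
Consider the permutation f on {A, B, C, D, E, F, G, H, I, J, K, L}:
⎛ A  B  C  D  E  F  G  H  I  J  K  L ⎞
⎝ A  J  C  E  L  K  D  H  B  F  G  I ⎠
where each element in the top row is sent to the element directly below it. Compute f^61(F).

Tracing F → K → … returns to F after 9 steps, so F lies in a 9-cycle (B, J, F, K, G, D, E, L, I).
On a 9-cycle, f^9 is the identity, so f^61 = f^7 there (61 ≡ 7 mod 9).
Stepping 7 places around the cycle: F → K → G → D → E → L → I → B.

B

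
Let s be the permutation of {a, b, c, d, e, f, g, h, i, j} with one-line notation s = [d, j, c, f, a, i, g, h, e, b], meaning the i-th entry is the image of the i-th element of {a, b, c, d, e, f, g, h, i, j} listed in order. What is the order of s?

10

The disjoint-cycle form of s has cycle lengths 5, 2, 1, 1, 1.
The order is lcm(5, 2) = 10.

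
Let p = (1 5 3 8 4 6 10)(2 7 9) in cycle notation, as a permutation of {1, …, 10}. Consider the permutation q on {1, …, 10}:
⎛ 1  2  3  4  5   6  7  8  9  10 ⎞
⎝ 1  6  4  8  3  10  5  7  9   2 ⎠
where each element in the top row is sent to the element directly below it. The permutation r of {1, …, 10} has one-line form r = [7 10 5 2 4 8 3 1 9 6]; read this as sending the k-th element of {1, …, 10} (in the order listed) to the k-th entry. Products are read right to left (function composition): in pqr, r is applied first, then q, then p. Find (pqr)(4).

Apply the permutations in order: r(4) = 2, then q(2) = 6, then p(6) = 10. So (pqr)(4) = 10.

10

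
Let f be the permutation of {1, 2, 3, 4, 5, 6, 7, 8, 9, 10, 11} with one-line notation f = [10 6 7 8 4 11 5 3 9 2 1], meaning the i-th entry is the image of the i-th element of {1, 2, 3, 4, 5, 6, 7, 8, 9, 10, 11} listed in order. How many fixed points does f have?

The fixed points (elements with f(x) = x) are {9}, so there is 1.

1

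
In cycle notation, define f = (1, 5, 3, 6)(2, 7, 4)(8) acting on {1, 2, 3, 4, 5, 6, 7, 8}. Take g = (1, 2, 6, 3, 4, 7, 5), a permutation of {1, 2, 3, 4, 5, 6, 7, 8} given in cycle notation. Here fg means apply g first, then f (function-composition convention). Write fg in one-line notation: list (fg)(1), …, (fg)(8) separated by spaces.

Chase each element through g then f: 1 → 2 → 7; 2 → 6 → 1; 3 → 4 → 2; 4 → 7 → 4; 5 → 1 → 5; 6 → 3 → 6; 7 → 5 → 3; 8 → 8 → 8.
So fg in one-line form is 7 1 2 4 5 6 3 8.

7 1 2 4 5 6 3 8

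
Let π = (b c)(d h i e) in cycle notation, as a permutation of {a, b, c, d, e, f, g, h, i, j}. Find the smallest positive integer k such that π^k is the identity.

4

The cycle type of π is (4, 2, 1, 1, 1, 1).
The order is lcm(4, 2) = 4.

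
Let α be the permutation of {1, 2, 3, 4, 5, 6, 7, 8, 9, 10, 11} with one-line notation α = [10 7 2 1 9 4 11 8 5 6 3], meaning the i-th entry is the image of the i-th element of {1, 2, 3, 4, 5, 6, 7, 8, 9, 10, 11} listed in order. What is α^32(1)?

1

Tracing 1 → 10 → … returns to 1 after 4 steps, so 1 lies in a 4-cycle (1 10 6 4).
On a 4-cycle, α^4 is the identity, so α^32 = α^0 there (32 ≡ 0 mod 4).
So α^32(1) = 1.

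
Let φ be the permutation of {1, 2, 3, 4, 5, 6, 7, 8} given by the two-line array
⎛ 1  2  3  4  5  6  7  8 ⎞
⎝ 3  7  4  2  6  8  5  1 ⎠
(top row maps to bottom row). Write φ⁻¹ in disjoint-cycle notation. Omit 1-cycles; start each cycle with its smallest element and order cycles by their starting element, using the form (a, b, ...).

The cycle decomposition of φ is (1, 3, 4, 2, 7, 5, 6, 8).
Reversing each cycle (and rotating so the smallest element leads) gives φ⁻¹ = (1, 8, 6, 5, 7, 2, 4, 3).

(1, 8, 6, 5, 7, 2, 4, 3)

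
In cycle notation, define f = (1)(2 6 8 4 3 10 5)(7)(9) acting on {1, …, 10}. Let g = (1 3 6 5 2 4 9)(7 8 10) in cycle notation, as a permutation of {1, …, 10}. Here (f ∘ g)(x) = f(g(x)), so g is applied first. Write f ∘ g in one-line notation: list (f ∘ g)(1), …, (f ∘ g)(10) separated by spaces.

Chase each element through g then f: 1 → 3 → 10; 2 → 4 → 3; 3 → 6 → 8; 4 → 9 → 9; 5 → 2 → 6; 6 → 5 → 2; 7 → 8 → 4; 8 → 10 → 5; 9 → 1 → 1; 10 → 7 → 7.
Collecting the images, f ∘ g = [10 3 8 9 6 2 4 5 1 7].

10 3 8 9 6 2 4 5 1 7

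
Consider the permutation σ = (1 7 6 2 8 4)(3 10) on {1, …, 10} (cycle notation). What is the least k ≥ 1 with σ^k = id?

The cycle type of σ is (6, 2, 1, 1).
The order of σ is the least common multiple of its cycle lengths: lcm(6, 2) = 6.

6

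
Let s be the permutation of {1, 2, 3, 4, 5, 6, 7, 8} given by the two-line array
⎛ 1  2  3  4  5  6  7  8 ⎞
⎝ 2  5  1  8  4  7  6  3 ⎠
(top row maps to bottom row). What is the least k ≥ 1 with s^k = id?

The disjoint-cycle form of s has cycle lengths 6, 2.
The order is lcm(6, 2) = 6.

6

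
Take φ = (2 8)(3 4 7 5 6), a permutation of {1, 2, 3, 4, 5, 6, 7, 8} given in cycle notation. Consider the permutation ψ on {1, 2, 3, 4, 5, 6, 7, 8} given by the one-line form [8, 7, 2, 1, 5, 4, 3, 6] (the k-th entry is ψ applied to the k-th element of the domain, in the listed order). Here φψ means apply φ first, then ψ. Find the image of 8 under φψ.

φ(8) = 2, then ψ(2) = 7; composing gives (φψ)(8) = 7.

7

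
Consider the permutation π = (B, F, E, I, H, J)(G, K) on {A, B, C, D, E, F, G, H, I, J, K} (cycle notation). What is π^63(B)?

I

B lies in the 6-cycle (B, F, E, I, H, J).
Powers repeat with period 6 on this cycle, and 63 mod 6 = 3, so π^63(B) = π^3(B).
Advancing 3 steps from B: B → F → E → I.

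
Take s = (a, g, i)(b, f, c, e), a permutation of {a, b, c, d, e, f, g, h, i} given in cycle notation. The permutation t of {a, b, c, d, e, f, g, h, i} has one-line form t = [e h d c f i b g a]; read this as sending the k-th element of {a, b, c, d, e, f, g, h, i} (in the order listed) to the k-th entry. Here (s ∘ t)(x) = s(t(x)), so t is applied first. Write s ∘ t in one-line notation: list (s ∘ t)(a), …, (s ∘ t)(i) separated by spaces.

Chase each element through t then s: a → e → b; b → h → h; c → d → d; d → c → e; e → f → c; f → i → a; g → b → f; h → g → i; i → a → g.
Collecting the images, s ∘ t = [b h d e c a f i g].

b h d e c a f i g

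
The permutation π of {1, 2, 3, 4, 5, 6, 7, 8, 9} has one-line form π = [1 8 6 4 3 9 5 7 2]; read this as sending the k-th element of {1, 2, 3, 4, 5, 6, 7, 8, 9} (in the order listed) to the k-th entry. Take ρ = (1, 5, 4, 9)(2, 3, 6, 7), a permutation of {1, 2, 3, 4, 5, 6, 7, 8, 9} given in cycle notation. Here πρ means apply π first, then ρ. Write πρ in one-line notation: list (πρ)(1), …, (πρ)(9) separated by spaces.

(πρ)(x) = ρ(π(x)). Computing each image: ρ(π(1)) = ρ(1) = 5, ρ(π(2)) = ρ(8) = 8, ρ(π(3)) = ρ(6) = 7, ρ(π(4)) = ρ(4) = 9, ρ(π(5)) = ρ(3) = 6, ρ(π(6)) = ρ(9) = 1, ρ(π(7)) = ρ(5) = 4, ρ(π(8)) = ρ(7) = 2, ρ(π(9)) = ρ(2) = 3.
Hence πρ = [5 8 7 9 6 1 4 2 3].

5 8 7 9 6 1 4 2 3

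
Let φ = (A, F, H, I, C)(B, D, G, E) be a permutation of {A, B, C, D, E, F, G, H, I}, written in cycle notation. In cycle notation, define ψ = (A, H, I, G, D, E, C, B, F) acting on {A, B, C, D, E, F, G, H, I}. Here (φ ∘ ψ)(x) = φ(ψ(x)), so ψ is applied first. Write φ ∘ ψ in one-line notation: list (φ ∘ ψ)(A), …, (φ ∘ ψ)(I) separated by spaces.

I H D B A F G C E

Chase each element through ψ then φ: A → H → I; B → F → H; C → B → D; D → E → B; E → C → A; F → A → F; G → D → G; H → I → C; I → G → E.
Collecting the images, φ ∘ ψ = [I H D B A F G C E].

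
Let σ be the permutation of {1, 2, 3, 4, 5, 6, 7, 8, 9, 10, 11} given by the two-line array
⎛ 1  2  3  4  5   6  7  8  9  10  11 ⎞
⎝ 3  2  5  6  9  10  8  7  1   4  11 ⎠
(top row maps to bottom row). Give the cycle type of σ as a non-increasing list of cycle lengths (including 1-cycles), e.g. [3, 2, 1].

The disjoint cycles are (1, 3, 5, 9)(2)(4, 6, 10)(7, 8)(11), with lengths 4, 3, 2, 1, 1 in non-increasing order.

[4, 3, 2, 1, 1]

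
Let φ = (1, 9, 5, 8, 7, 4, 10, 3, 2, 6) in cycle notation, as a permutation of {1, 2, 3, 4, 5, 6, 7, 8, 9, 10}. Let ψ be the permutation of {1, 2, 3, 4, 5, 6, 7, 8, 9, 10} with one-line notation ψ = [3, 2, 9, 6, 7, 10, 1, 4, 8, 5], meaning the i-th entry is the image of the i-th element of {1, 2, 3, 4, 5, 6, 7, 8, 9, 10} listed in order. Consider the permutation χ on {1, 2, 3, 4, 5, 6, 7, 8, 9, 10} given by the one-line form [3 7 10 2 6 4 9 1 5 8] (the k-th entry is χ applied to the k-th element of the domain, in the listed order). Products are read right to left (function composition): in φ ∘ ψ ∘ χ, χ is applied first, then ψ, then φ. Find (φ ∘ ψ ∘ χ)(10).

Chase 10: χ(10) = 8; ψ(8) = 4; φ(4) = 10. Hence (φ ∘ ψ ∘ χ)(10) = 10.

10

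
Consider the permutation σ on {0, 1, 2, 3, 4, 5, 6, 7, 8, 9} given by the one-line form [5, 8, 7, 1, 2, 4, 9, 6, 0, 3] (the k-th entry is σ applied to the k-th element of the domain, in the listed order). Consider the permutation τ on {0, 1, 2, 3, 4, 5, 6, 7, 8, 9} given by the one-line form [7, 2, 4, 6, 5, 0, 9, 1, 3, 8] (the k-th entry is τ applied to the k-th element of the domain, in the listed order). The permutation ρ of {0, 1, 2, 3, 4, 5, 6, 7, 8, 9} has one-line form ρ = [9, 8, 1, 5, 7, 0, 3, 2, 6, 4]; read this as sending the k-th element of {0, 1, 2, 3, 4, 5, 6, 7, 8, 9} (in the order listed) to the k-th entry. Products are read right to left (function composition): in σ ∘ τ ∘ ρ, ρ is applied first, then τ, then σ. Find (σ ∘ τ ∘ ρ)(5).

6

Chase 5: ρ(5) = 0; τ(0) = 7; σ(7) = 6. Hence (σ ∘ τ ∘ ρ)(5) = 6.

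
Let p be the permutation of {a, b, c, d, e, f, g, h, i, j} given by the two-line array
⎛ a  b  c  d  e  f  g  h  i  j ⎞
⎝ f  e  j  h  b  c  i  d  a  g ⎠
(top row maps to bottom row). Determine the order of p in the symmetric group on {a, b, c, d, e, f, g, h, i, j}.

The disjoint-cycle form of p has cycle lengths 6, 2, 2.
Since disjoint cycles commute, ord(p) = lcm(6, 2, 2) = 6.

6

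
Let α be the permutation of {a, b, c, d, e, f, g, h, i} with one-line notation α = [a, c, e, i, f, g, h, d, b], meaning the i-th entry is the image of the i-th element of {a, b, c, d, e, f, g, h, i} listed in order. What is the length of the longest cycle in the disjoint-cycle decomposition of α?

Decomposing into disjoint cycles gives (b, c, e, f, g, h, d, i); the longest has length 8.

8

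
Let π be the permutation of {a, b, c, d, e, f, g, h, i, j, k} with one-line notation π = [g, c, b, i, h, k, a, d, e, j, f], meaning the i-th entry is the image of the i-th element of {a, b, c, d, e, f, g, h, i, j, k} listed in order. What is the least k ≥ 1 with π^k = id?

Writing π as disjoint cycles, the cycle lengths are 4, 2, 2, 2, 1.
Since disjoint cycles commute, ord(π) = lcm(4, 2, 2, 2) = 4.

4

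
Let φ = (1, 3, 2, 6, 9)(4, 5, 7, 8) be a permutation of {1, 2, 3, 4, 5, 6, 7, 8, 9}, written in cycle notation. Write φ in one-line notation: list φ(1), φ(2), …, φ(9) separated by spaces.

3 6 2 5 7 9 8 4 1

Image by image: 1→3, 2→6, 3→2, 4→5, 5→7, 6→9, 7→8, 8→4, 9→1.
So the one-line form is 3 6 2 5 7 9 8 4 1.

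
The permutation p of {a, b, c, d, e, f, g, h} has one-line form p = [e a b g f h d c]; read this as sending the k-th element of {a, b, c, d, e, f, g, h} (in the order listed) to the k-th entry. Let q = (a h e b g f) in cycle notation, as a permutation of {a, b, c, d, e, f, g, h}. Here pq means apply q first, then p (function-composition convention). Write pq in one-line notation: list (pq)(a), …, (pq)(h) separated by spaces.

c d b g a e h f

(pq)(x) = p(q(x)). Computing each image: p(q(a)) = p(h) = c, p(q(b)) = p(g) = d, p(q(c)) = p(c) = b, p(q(d)) = p(d) = g, p(q(e)) = p(b) = a, p(q(f)) = p(a) = e, p(q(g)) = p(f) = h, p(q(h)) = p(e) = f.
Hence pq = [c d b g a e h f].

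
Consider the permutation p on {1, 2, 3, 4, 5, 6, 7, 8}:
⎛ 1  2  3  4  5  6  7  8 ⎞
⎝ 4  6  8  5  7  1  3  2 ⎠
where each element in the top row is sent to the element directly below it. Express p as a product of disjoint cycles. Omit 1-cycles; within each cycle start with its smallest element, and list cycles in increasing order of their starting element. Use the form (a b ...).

(1 4 5 7 3 8 2 6)

Start at 1 and follow images: 1 → 4 → 5 → 7 → 3 → 8 → 2 → 6 → 1, giving the cycle (1 4 5 7 3 8 2 6).
Repeating from the next unused element and collecting all non-trivial cycles gives (1 4 5 7 3 8 2 6).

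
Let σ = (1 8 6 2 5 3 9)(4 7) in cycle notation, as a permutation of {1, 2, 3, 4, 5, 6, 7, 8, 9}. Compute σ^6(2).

2 lies in the 7-cycle (1 8 6 2 5 3 9).
Advancing 6 steps from 2: 2 → 5 → 3 → 9 → 1 → 8 → 6.

6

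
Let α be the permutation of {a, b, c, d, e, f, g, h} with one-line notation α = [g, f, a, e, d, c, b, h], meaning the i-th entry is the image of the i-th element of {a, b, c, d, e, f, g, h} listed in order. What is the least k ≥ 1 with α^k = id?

Writing α as disjoint cycles, the cycle lengths are 5, 2, 1.
Since disjoint cycles commute, ord(α) = lcm(5, 2) = 10.

10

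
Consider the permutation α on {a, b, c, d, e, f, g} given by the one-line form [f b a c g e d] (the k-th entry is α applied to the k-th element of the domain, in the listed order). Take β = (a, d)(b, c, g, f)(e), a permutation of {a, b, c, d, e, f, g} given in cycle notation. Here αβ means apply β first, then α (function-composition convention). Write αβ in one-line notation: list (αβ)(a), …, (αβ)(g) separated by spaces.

For each element, apply β then α: a → d → c; b → c → a; c → g → d; d → a → f; e → e → g; f → b → b; g → f → e.
Collecting the images, αβ = [c a d f g b e].

c a d f g b e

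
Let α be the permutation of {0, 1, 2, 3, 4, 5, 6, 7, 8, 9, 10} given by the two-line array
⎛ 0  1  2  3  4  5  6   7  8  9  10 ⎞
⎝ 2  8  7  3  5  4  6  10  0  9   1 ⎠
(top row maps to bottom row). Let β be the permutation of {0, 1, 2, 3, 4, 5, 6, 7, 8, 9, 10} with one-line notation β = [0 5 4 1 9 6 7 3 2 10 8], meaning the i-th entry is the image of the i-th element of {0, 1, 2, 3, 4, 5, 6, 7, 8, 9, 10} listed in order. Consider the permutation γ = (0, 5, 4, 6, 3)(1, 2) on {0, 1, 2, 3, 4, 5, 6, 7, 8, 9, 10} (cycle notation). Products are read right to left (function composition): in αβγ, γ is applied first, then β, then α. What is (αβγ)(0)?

6

(αβγ)(0) = α(β(γ(0))). γ(0) = 5, then β(5) = 6, then α(6) = 6, so the result is 6.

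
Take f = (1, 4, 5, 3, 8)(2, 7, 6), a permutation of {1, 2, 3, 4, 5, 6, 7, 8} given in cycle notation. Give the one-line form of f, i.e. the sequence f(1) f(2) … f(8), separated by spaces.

4 7 8 5 3 2 6 1

Image by image: 1→4, 2→7, 3→8, 4→5, 5→3, 6→2, 7→6, 8→1.
So the one-line form is 4 7 8 5 3 2 6 1.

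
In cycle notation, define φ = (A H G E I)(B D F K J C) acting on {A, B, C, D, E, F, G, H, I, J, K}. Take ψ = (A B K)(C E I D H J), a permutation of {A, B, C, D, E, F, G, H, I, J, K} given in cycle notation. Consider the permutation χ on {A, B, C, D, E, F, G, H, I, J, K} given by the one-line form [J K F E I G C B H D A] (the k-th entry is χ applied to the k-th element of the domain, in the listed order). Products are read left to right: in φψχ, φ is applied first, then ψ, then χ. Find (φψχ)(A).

(φψχ)(A) = χ(ψ(φ(A))). φ(A) = H, then ψ(H) = J, then χ(J) = D, so the result is D.

D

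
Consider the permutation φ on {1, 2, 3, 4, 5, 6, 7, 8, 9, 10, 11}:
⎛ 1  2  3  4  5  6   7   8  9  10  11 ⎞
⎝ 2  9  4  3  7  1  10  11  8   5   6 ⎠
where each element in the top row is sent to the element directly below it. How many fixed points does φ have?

0

No element satisfies φ(x) = x, so there are 0 fixed points.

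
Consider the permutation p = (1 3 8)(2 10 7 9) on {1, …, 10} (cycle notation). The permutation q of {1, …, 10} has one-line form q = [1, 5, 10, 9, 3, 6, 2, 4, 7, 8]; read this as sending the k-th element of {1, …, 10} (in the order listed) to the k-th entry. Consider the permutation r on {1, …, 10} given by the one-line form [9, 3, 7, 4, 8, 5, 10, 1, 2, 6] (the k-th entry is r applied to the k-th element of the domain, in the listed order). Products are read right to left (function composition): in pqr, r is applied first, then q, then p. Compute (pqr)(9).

5

(pqr)(9) = p(q(r(9))). r(9) = 2, then q(2) = 5, then p(5) = 5, so the result is 5.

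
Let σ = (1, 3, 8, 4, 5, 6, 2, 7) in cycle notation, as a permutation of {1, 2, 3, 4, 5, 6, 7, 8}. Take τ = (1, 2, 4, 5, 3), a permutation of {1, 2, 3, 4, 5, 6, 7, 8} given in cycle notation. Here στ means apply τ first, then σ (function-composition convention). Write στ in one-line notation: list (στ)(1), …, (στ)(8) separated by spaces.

7 5 3 6 8 2 1 4

Chase each element through τ then σ: 1 → 2 → 7; 2 → 4 → 5; 3 → 1 → 3; 4 → 5 → 6; 5 → 3 → 8; 6 → 6 → 2; 7 → 7 → 1; 8 → 8 → 4.
So στ in one-line form is 7 5 3 6 8 2 1 4.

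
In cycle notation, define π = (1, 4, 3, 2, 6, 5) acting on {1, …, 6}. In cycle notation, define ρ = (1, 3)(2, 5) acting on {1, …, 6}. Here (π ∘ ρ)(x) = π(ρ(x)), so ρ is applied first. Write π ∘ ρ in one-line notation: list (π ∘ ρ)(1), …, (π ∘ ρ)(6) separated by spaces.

2 1 4 3 6 5

(π ∘ ρ)(x) = π(ρ(x)). Computing each image: π(ρ(1)) = π(3) = 2, π(ρ(2)) = π(5) = 1, π(ρ(3)) = π(1) = 4, π(ρ(4)) = π(4) = 3, π(ρ(5)) = π(2) = 6, π(ρ(6)) = π(6) = 5.
Hence π ∘ ρ = [2 1 4 3 6 5].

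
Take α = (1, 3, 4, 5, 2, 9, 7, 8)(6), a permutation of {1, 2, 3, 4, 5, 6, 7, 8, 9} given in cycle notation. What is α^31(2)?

2 lies in the 8-cycle (1, 3, 4, 5, 2, 9, 7, 8).
On an 8-cycle, α^8 is the identity, so α^31 = α^7 there (31 ≡ 7 mod 8).
Stepping 7 places around the cycle: 2 → 9 → 7 → 8 → 1 → 3 → 4 → 5.

5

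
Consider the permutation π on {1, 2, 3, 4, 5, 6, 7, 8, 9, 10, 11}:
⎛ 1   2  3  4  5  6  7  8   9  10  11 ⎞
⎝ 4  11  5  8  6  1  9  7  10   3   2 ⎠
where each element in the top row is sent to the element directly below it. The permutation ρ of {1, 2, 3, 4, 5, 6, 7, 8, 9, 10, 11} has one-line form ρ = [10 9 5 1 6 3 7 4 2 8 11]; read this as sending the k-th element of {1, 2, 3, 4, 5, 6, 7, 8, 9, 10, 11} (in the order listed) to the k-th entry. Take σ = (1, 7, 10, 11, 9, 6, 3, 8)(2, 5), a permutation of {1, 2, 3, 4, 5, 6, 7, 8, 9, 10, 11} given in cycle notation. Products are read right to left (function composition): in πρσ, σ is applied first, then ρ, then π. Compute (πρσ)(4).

4

Apply the permutations in order: σ(4) = 4, then ρ(4) = 1, then π(1) = 4. So (πρσ)(4) = 4.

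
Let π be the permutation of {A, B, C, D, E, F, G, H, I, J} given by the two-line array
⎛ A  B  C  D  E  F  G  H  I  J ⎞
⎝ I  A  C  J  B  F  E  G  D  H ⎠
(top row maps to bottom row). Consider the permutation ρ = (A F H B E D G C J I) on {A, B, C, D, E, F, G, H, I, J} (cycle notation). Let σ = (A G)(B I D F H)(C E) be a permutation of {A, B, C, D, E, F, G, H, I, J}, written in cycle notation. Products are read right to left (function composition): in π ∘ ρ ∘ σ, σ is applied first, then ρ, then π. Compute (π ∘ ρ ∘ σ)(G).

Chase G: σ(G) = A; ρ(A) = F; π(F) = F. Hence (π ∘ ρ ∘ σ)(G) = F.

F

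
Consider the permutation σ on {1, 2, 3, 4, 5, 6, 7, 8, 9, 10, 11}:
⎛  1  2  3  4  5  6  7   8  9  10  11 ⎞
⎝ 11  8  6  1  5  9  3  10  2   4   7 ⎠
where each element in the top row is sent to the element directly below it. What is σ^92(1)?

7

Tracing 1 → 11 → … returns to 1 after 10 steps, so 1 lies in a 10-cycle (1 11 7 3 6 9 2 8 10 4).
Powers repeat with period 10 on this cycle, and 92 mod 10 = 2, so σ^92(1) = σ^2(1).
Stepping 2 places around the cycle: 1 → 11 → 7.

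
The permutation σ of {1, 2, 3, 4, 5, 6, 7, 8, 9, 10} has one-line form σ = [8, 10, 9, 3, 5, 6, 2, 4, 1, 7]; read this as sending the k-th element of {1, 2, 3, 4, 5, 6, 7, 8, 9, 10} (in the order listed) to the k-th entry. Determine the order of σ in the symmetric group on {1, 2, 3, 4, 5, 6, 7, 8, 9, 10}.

Writing σ as disjoint cycles, the cycle lengths are 5, 3, 1, 1.
The order of σ is the least common multiple of its cycle lengths: lcm(5, 3) = 15.

15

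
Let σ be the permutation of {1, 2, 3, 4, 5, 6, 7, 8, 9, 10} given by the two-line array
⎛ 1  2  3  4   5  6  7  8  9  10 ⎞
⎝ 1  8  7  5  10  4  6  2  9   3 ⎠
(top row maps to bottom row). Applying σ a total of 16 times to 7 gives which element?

Tracing 7 → 6 → … returns to 7 after 6 steps, so 7 lies in a 6-cycle (3 7 6 4 5 10).
Since the cycle has length 6, σ^16 acts on it the same as σ^4 (16 mod 6 = 4).
Stepping 4 places around the cycle: 7 → 6 → 4 → 5 → 10.

10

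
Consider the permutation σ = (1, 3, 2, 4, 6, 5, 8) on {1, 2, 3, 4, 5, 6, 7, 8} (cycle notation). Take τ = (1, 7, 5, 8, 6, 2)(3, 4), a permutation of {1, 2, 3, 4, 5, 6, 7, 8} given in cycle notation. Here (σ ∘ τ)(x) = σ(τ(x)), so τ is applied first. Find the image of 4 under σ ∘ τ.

τ(4) = 3, then σ(3) = 2; composing gives (σ ∘ τ)(4) = 2.

2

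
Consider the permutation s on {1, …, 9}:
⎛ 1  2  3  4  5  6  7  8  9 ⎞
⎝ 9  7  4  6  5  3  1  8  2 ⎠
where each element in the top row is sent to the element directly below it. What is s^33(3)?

Tracing 3 → 4 → … returns to 3 after 3 steps, so 3 lies in a 3-cycle (3 4 6).
On a 3-cycle, s^3 is the identity, so s^33 = s^0 there (33 ≡ 0 mod 3).
So s^33(3) = 3.

3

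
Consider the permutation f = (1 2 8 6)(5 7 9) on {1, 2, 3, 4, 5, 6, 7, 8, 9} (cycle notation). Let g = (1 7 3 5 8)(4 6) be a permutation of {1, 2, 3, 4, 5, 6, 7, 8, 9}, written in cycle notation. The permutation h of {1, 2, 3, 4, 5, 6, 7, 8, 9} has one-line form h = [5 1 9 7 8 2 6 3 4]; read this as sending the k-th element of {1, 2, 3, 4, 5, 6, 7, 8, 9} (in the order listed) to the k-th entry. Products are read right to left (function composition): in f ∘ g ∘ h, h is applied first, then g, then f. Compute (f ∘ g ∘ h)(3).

5

Chase 3: h(3) = 9; g(9) = 9; f(9) = 5. Hence (f ∘ g ∘ h)(3) = 5.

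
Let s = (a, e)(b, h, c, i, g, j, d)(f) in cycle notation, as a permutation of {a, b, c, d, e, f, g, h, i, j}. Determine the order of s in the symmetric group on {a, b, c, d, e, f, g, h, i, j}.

14

The cycle type of s is (7, 2, 1).
Since disjoint cycles commute, ord(s) = lcm(7, 2) = 14.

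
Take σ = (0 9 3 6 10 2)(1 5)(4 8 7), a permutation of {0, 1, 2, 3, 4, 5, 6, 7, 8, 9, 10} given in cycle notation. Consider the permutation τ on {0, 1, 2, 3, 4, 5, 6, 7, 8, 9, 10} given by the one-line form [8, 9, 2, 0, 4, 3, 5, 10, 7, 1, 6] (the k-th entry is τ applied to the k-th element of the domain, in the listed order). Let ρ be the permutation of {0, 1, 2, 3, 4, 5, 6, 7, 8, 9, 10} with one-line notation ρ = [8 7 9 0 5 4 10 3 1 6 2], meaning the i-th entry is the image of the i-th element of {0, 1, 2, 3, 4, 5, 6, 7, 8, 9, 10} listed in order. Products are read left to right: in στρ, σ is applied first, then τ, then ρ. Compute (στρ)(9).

(στρ)(9) = ρ(τ(σ(9))). σ(9) = 3, then τ(3) = 0, then ρ(0) = 8, so the result is 8.

8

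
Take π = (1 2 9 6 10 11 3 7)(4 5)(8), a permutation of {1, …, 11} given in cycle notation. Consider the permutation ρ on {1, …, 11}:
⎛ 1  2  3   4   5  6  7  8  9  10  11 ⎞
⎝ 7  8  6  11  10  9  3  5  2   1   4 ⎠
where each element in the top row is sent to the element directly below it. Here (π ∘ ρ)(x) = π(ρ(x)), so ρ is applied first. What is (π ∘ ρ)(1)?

1

(π ∘ ρ)(1) = π(ρ(1)). ρ(1) = 7, then π(7) = 1. So (π ∘ ρ)(1) = 1.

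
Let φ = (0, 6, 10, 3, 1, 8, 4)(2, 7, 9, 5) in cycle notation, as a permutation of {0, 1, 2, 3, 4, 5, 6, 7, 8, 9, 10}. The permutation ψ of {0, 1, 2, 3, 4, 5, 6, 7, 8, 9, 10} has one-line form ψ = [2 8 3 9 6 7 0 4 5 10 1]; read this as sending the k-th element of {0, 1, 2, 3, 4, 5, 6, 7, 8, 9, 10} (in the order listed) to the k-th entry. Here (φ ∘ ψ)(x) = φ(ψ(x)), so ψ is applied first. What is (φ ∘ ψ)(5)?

First apply ψ: ψ(5) = 7, then φ(7) = 9. Thus (φ ∘ ψ)(5) = 9.

9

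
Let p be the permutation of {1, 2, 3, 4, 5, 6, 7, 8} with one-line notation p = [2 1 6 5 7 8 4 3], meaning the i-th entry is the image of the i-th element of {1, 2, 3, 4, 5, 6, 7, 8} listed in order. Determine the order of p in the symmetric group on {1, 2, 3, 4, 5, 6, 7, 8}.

6

Decomposing into disjoint cycles gives cycle lengths 3, 3, 2.
The order of p is the least common multiple of its cycle lengths: lcm(3, 3, 2) = 6.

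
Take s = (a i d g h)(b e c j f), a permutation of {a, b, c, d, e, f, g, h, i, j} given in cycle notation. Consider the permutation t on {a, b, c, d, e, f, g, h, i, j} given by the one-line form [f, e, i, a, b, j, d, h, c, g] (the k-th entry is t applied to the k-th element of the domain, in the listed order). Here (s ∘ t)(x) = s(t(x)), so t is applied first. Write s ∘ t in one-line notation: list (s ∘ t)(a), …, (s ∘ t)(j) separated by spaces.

(s ∘ t)(x) = s(t(x)). Computing each image: s(t(a)) = s(f) = b, s(t(b)) = s(e) = c, s(t(c)) = s(i) = d, s(t(d)) = s(a) = i, s(t(e)) = s(b) = e, s(t(f)) = s(j) = f, s(t(g)) = s(d) = g, s(t(h)) = s(h) = a, s(t(i)) = s(c) = j, s(t(j)) = s(g) = h.
Hence s ∘ t = [b c d i e f g a j h].

b c d i e f g a j h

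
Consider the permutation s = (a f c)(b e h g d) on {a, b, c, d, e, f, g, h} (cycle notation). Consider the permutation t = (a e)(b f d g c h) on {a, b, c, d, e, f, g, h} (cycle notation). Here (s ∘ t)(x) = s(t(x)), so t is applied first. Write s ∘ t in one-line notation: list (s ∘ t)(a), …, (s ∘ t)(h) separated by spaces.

For each element, apply t then s: a → e → h; b → f → c; c → h → g; d → g → d; e → a → f; f → d → b; g → c → a; h → b → e.
So s ∘ t in one-line form is h c g d f b a e.

h c g d f b a e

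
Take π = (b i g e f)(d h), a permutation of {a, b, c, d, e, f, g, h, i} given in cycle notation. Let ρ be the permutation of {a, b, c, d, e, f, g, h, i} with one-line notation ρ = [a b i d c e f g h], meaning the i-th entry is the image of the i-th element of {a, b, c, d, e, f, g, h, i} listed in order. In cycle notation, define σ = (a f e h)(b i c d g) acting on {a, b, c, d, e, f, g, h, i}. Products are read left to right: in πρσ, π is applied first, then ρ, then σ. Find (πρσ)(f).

i

(πρσ)(f) = σ(ρ(π(f))). π(f) = b, then ρ(b) = b, then σ(b) = i, so the result is i.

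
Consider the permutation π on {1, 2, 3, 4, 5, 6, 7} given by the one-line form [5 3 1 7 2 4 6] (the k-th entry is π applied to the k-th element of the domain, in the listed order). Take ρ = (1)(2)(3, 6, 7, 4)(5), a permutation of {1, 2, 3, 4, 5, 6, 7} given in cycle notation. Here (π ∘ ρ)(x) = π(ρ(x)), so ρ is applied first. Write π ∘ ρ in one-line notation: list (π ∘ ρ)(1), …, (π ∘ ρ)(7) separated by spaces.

5 3 4 1 2 6 7

Chase each element through ρ then π: 1 → 1 → 5; 2 → 2 → 3; 3 → 6 → 4; 4 → 3 → 1; 5 → 5 → 2; 6 → 7 → 6; 7 → 4 → 7.
So π ∘ ρ in one-line form is 5 3 4 1 2 6 7.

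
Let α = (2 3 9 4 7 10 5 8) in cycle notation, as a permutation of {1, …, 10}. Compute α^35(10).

2

10 lies in the 8-cycle (2 3 9 4 7 10 5 8).
Since the cycle has length 8, α^35 acts on it the same as α^3 (35 mod 8 = 3).
Advancing 3 steps from 10: 10 → 5 → 8 → 2.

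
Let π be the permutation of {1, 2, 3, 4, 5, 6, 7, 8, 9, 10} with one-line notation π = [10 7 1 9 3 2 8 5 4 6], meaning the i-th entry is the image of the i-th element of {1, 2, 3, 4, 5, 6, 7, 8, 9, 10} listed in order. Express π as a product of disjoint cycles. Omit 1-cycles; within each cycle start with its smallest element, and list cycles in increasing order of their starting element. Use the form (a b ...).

(1 10 6 2 7 8 5 3)(4 9)

Iterating π from 1 gives 1 → 10 → 6 → 2 → 7 → 8 → 5 → 3 → 1; that is the 8-cycle (1 10 6 2 7 8 5 3).
Repeating from the next unused element and collecting all non-trivial cycles gives (1 10 6 2 7 8 5 3)(4 9).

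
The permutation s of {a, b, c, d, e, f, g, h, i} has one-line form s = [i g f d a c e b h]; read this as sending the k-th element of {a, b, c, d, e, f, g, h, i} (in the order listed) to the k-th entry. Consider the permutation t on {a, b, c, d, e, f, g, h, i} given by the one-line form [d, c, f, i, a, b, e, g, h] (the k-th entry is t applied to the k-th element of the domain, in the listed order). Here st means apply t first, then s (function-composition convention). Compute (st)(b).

f

First apply t: t(b) = c, then s(c) = f. Thus (st)(b) = f.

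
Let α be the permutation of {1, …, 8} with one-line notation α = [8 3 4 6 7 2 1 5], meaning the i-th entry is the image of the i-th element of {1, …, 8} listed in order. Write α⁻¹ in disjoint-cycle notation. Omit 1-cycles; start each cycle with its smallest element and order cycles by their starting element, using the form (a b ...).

(1 7 5 8)(2 6 4 3)

First write α in disjoint cycles: (1 8 5 7)(2 3 4 6).
The inverse reverses every cycle; in canonical form, α⁻¹ = (1 7 5 8)(2 6 4 3).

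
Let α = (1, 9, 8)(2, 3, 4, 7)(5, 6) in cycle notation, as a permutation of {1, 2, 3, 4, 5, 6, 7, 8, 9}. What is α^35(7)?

7 lies in the 4-cycle (2, 3, 4, 7).
Powers repeat with period 4 on this cycle, and 35 mod 4 = 3, so α^35(7) = α^3(7).
Advancing 3 steps from 7: 7 → 2 → 3 → 4.

4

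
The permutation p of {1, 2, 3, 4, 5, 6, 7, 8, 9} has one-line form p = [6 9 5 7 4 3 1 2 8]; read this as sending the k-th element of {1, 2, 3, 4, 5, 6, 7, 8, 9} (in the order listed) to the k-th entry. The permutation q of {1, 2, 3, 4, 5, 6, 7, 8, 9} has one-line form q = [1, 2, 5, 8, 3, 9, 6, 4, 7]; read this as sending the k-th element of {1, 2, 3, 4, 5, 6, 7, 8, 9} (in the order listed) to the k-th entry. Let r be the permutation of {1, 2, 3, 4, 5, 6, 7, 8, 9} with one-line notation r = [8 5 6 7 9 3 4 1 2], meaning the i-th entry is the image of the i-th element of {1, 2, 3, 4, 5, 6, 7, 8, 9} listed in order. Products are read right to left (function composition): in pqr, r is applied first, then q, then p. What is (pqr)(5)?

Apply the permutations in order: r(5) = 9, then q(9) = 7, then p(7) = 1. So (pqr)(5) = 1.

1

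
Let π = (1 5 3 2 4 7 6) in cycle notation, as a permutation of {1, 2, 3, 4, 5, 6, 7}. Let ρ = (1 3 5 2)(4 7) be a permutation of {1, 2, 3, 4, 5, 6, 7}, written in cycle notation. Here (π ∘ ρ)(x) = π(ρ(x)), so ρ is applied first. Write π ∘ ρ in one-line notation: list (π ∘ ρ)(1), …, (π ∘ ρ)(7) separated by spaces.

Chase each element through ρ then π: 1 → 3 → 2; 2 → 1 → 5; 3 → 5 → 3; 4 → 7 → 6; 5 → 2 → 4; 6 → 6 → 1; 7 → 4 → 7.
Collecting the images, π ∘ ρ = [2 5 3 6 4 1 7].

2 5 3 6 4 1 7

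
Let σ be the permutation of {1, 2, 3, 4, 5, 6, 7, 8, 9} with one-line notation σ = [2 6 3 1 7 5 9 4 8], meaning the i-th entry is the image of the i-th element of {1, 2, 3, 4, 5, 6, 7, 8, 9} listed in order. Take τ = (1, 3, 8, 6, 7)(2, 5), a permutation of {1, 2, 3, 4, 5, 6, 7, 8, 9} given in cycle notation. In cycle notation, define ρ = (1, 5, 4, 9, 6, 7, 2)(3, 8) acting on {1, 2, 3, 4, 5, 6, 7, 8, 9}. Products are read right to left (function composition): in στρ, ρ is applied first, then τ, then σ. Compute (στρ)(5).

1

(στρ)(5) = σ(τ(ρ(5))). ρ(5) = 4, then τ(4) = 4, then σ(4) = 1, so the result is 1.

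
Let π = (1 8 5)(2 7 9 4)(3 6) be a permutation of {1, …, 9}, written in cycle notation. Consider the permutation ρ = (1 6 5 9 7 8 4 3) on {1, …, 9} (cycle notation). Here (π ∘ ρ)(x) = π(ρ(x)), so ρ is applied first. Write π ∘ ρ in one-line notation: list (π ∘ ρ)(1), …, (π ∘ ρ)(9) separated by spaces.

(π ∘ ρ)(x) = π(ρ(x)). Computing each image: π(ρ(1)) = π(6) = 3, π(ρ(2)) = π(2) = 7, π(ρ(3)) = π(1) = 8, π(ρ(4)) = π(3) = 6, π(ρ(5)) = π(9) = 4, π(ρ(6)) = π(5) = 1, π(ρ(7)) = π(8) = 5, π(ρ(8)) = π(4) = 2, π(ρ(9)) = π(7) = 9.
Hence π ∘ ρ = [3 7 8 6 4 1 5 2 9].

3 7 8 6 4 1 5 2 9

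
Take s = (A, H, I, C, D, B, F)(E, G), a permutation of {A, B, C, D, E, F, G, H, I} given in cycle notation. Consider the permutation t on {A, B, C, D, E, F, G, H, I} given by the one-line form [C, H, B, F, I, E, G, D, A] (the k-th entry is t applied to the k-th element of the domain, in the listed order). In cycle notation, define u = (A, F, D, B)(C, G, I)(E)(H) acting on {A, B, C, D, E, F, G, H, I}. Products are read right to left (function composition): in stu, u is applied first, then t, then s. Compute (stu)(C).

Apply the permutations in order: u(C) = G, then t(G) = G, then s(G) = E. So (stu)(C) = E.

E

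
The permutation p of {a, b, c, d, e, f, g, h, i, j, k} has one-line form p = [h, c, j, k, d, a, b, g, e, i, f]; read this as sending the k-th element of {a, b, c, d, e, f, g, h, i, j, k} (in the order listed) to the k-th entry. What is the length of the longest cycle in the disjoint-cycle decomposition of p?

11

Decomposing into disjoint cycles gives (a h g b c j i e d k f); the longest has length 11.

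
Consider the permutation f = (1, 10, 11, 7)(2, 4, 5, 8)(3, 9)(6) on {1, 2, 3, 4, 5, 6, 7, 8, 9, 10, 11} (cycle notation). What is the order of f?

4

The cycle type of f is (4, 4, 2, 1).
The order of f is the least common multiple of its cycle lengths: lcm(4, 4, 2) = 4.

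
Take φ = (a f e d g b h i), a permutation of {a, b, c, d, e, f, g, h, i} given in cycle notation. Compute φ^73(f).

e

f lies in the 8-cycle (a f e d g b h i).
On an 8-cycle, φ^8 is the identity, so φ^73 = φ^1 there (73 ≡ 1 mod 8).
Stepping 1 place around the cycle: f → e.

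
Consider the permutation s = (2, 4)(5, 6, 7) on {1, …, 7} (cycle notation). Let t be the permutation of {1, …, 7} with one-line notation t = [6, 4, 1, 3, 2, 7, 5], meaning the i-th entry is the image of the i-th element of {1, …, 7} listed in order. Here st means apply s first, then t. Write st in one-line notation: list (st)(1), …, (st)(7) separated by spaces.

(st)(x) = t(s(x)). Computing each image: t(s(1)) = t(1) = 6, t(s(2)) = t(4) = 3, t(s(3)) = t(3) = 1, t(s(4)) = t(2) = 4, t(s(5)) = t(6) = 7, t(s(6)) = t(7) = 5, t(s(7)) = t(5) = 2.
Hence st = [6 3 1 4 7 5 2].

6 3 1 4 7 5 2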